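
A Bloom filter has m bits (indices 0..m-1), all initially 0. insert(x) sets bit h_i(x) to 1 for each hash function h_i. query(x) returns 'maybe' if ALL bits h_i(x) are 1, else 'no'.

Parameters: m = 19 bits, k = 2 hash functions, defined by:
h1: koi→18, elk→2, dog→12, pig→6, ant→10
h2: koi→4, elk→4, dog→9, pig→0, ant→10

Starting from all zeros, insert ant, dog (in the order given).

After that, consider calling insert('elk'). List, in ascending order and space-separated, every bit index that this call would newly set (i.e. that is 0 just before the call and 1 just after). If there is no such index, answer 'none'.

Answer: 2 4

Derivation:
Start: bits=0000000000000000000
After insert 'ant': sets bits 10 -> bits=0000000000100000000
After insert 'dog': sets bits 9 12 -> bits=0000000001101000000
insert 'elk' would touch bits 2 4; currently bit2=0, bit4=0
Bits that are 0 among those (would change 0->1): 2 4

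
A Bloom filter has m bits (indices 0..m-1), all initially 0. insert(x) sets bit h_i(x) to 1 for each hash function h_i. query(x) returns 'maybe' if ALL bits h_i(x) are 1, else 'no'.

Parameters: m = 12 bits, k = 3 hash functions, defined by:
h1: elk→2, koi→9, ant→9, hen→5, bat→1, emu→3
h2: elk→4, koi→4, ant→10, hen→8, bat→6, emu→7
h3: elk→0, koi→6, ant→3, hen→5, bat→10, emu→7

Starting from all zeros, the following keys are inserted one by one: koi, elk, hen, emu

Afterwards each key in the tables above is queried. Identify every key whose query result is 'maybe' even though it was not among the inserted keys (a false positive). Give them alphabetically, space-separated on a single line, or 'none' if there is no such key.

Start: bits=000000000000
After insert 'koi': sets bits 4 6 9 -> bits=000010100100
After insert 'elk': sets bits 0 2 4 -> bits=101010100100
After insert 'hen': sets bits 5 8 -> bits=101011101100
After insert 'emu': sets bits 3 7 -> bits=101111111100
Not inserted: ant bat — query each against bits=101111111100:
query ant: checks bit3=1, bit9=1, bit10=0 (has a 0) -> no => not a false positive
query bat: checks bit1=0, bit6=1, bit10=0 (has a 0) -> no => not a false positive
False positives (alphabetical): none

Answer: none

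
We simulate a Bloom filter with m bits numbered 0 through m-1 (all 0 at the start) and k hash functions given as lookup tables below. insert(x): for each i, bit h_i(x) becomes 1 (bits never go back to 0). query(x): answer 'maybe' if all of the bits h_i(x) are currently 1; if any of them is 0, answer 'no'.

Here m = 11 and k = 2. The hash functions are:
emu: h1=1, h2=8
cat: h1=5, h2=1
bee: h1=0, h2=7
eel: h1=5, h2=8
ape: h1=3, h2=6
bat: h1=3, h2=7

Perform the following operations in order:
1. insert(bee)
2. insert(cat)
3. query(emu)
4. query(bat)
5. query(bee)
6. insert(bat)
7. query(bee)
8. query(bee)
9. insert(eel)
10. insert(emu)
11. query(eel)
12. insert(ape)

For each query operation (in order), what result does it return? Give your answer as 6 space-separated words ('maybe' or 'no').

Answer: no no maybe maybe maybe maybe

Derivation:
Start: bits=00000000000
Op 1: insert bee -> sets bits 0 7 -> bits=10000001000
Op 2: insert cat -> sets bits 1 5 -> bits=11000101000
Op 3: query emu -> checks bit1=1, bit8=0 (has a 0) -> no
Op 4: query bat -> checks bit3=0, bit7=1 (has a 0) -> no
Op 5: query bee -> checks bit0=1, bit7=1 (all 1) -> maybe
Op 6: insert bat -> sets bits 3 7 -> bits=11010101000
Op 7: query bee -> checks bit0=1, bit7=1 (all 1) -> maybe
Op 8: query bee -> checks bit0=1, bit7=1 (all 1) -> maybe
Op 9: insert eel -> sets bits 5 8 -> bits=11010101100
Op 10: insert emu -> sets bits 1 8 -> bits=11010101100
Op 11: query eel -> checks bit5=1, bit8=1 (all 1) -> maybe
Op 12: insert ape -> sets bits 3 6 -> bits=11010111100
Query results in order: no no maybe maybe maybe maybe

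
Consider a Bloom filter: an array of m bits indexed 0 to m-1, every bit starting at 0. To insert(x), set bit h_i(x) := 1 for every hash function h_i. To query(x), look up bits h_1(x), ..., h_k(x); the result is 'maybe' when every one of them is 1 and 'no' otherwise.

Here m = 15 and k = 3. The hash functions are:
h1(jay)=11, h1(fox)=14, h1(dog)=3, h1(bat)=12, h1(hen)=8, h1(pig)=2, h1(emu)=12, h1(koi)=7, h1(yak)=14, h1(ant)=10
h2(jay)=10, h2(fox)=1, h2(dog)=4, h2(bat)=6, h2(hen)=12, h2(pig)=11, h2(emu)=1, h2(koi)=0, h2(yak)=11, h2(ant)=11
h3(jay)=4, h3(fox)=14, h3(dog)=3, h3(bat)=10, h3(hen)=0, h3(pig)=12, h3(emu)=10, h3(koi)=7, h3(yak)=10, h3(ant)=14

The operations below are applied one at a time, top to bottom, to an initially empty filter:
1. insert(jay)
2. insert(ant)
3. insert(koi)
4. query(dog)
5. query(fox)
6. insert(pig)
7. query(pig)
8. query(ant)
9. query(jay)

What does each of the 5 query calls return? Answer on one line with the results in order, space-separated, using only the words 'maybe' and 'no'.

Start: bits=000000000000000
Op 1: insert jay -> sets bits 4 10 11 -> bits=000010000011000
Op 2: insert ant -> sets bits 10 11 14 -> bits=000010000011001
Op 3: insert koi -> sets bits 0 7 -> bits=100010010011001
Op 4: query dog -> checks bit3=0, bit4=1 (has a 0) -> no
Op 5: query fox -> checks bit1=0, bit14=1 (has a 0) -> no
Op 6: insert pig -> sets bits 2 11 12 -> bits=101010010011101
Op 7: query pig -> checks bit2=1, bit11=1, bit12=1 (all 1) -> maybe
Op 8: query ant -> checks bit10=1, bit11=1, bit14=1 (all 1) -> maybe
Op 9: query jay -> checks bit4=1, bit10=1, bit11=1 (all 1) -> maybe
Query results in order: no no maybe maybe maybe

Answer: no no maybe maybe maybe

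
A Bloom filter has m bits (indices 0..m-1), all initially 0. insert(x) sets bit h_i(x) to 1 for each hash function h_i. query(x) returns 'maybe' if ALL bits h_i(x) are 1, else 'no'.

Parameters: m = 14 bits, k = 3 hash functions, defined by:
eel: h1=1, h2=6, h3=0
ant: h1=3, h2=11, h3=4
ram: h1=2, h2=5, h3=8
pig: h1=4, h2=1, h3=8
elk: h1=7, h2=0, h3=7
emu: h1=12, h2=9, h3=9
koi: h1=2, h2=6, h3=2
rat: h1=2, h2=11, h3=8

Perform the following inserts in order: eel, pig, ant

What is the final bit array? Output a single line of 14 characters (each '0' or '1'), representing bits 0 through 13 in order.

Answer: 11011010100100

Derivation:
Start: bits=00000000000000
After insert 'eel': sets bits 0 1 6 -> bits=11000010000000
After insert 'pig': sets bits 1 4 8 -> bits=11001010100000
After insert 'ant': sets bits 3 4 11 -> bits=11011010100100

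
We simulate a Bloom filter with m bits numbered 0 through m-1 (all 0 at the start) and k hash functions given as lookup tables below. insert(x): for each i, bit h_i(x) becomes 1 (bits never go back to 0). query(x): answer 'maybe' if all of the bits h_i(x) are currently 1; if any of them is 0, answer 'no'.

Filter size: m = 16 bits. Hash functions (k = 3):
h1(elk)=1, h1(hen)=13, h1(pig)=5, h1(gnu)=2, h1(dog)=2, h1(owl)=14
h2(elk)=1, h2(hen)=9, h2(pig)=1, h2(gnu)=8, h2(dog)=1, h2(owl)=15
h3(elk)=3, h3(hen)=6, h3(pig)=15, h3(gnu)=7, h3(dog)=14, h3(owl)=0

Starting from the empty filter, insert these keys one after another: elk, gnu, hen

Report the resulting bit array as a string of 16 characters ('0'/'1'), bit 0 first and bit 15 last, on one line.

Answer: 0111001111000100

Derivation:
Start: bits=0000000000000000
After insert 'elk': sets bits 1 3 -> bits=0101000000000000
After insert 'gnu': sets bits 2 7 8 -> bits=0111000110000000
After insert 'hen': sets bits 6 9 13 -> bits=0111001111000100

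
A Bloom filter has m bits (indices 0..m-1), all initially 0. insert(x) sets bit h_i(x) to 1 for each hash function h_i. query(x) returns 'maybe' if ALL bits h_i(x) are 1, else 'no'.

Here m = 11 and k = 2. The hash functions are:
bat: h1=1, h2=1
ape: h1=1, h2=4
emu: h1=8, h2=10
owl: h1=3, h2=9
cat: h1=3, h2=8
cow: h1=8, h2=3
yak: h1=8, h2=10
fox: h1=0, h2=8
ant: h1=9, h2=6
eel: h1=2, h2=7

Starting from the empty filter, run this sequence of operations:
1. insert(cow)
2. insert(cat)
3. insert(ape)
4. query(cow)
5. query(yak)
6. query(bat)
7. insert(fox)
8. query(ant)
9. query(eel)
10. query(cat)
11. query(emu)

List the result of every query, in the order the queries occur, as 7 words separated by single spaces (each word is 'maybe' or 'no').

Answer: maybe no maybe no no maybe no

Derivation:
Start: bits=00000000000
Op 1: insert cow -> sets bits 3 8 -> bits=00010000100
Op 2: insert cat -> sets bits 3 8 -> bits=00010000100
Op 3: insert ape -> sets bits 1 4 -> bits=01011000100
Op 4: query cow -> checks bit3=1, bit8=1 (all 1) -> maybe
Op 5: query yak -> checks bit8=1, bit10=0 (has a 0) -> no
Op 6: query bat -> checks bit1=1 (all 1) -> maybe
Op 7: insert fox -> sets bits 0 8 -> bits=11011000100
Op 8: query ant -> checks bit6=0, bit9=0 (has a 0) -> no
Op 9: query eel -> checks bit2=0, bit7=0 (has a 0) -> no
Op 10: query cat -> checks bit3=1, bit8=1 (all 1) -> maybe
Op 11: query emu -> checks bit8=1, bit10=0 (has a 0) -> no
Query results in order: maybe no maybe no no maybe no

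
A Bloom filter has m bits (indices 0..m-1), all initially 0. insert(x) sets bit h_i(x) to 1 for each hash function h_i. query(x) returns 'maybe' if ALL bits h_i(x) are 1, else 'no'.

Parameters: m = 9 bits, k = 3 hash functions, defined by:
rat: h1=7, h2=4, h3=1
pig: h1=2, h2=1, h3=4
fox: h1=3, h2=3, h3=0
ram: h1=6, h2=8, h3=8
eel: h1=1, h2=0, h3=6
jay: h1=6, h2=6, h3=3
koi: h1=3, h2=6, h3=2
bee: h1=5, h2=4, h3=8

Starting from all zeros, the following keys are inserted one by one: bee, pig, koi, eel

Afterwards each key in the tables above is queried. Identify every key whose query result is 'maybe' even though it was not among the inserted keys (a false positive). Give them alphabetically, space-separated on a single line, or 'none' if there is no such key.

Start: bits=000000000
After insert 'bee': sets bits 4 5 8 -> bits=000011001
After insert 'pig': sets bits 1 2 4 -> bits=011011001
After insert 'koi': sets bits 2 3 6 -> bits=011111101
After insert 'eel': sets bits 0 1 6 -> bits=111111101
Not inserted: fox jay ram rat — query each against bits=111111101:
query fox: checks bit0=1, bit3=1 (all 1) -> maybe => FALSE POSITIVE
query jay: checks bit3=1, bit6=1 (all 1) -> maybe => FALSE POSITIVE
query ram: checks bit6=1, bit8=1 (all 1) -> maybe => FALSE POSITIVE
query rat: checks bit1=1, bit4=1, bit7=0 (has a 0) -> no => not a false positive
False positives (alphabetical): fox jay ram

Answer: fox jay ram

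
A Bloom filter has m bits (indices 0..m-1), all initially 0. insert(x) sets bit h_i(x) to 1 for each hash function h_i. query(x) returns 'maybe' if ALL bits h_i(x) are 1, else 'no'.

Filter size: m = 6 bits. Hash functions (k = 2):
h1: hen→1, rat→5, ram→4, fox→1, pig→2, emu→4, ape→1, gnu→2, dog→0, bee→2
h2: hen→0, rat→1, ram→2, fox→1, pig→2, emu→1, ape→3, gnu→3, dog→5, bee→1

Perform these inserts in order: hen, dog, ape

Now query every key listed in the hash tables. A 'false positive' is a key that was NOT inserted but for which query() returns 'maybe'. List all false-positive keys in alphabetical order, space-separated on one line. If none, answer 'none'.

Start: bits=000000
After insert 'hen': sets bits 0 1 -> bits=110000
After insert 'dog': sets bits 0 5 -> bits=110001
After insert 'ape': sets bits 1 3 -> bits=110101
Not inserted: bee emu fox gnu pig ram rat — query each against bits=110101:
query bee: checks bit1=1, bit2=0 (has a 0) -> no => not a false positive
query emu: checks bit1=1, bit4=0 (has a 0) -> no => not a false positive
query fox: checks bit1=1 (all 1) -> maybe => FALSE POSITIVE
query gnu: checks bit2=0, bit3=1 (has a 0) -> no => not a false positive
query pig: checks bit2=0 (has a 0) -> no => not a false positive
query ram: checks bit2=0, bit4=0 (has a 0) -> no => not a false positive
query rat: checks bit1=1, bit5=1 (all 1) -> maybe => FALSE POSITIVE
False positives (alphabetical): fox rat

Answer: fox rat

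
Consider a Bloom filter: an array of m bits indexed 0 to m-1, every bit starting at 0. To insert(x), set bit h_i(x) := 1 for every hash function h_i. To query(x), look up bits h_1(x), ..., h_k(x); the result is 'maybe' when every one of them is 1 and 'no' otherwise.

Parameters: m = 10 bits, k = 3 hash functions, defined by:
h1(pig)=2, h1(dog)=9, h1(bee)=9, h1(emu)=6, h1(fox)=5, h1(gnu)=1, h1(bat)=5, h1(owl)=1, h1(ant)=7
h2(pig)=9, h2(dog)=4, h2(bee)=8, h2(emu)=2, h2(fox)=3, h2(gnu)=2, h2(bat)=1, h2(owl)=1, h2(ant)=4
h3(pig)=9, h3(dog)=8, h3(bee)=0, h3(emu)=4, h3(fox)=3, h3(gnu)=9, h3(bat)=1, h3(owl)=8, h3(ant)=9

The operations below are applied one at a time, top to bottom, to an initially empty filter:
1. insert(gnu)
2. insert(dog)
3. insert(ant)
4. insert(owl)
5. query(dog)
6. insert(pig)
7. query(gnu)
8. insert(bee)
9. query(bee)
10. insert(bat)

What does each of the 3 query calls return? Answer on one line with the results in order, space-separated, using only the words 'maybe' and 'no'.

Answer: maybe maybe maybe

Derivation:
Start: bits=0000000000
Op 1: insert gnu -> sets bits 1 2 9 -> bits=0110000001
Op 2: insert dog -> sets bits 4 8 9 -> bits=0110100011
Op 3: insert ant -> sets bits 4 7 9 -> bits=0110100111
Op 4: insert owl -> sets bits 1 8 -> bits=0110100111
Op 5: query dog -> checks bit4=1, bit8=1, bit9=1 (all 1) -> maybe
Op 6: insert pig -> sets bits 2 9 -> bits=0110100111
Op 7: query gnu -> checks bit1=1, bit2=1, bit9=1 (all 1) -> maybe
Op 8: insert bee -> sets bits 0 8 9 -> bits=1110100111
Op 9: query bee -> checks bit0=1, bit8=1, bit9=1 (all 1) -> maybe
Op 10: insert bat -> sets bits 1 5 -> bits=1110110111
Query results in order: maybe maybe maybe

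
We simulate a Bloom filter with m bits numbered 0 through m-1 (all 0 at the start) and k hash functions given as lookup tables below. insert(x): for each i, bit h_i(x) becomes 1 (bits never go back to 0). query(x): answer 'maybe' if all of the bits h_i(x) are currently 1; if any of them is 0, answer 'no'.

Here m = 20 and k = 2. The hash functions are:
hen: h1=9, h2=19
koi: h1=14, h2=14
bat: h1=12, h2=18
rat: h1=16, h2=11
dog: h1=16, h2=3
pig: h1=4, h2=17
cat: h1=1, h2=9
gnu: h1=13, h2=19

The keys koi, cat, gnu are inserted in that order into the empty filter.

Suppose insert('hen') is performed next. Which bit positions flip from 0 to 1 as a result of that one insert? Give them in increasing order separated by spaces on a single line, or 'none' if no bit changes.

Start: bits=00000000000000000000
After insert 'koi': sets bits 14 -> bits=00000000000000100000
After insert 'cat': sets bits 1 9 -> bits=01000000010000100000
After insert 'gnu': sets bits 13 19 -> bits=01000000010001100001
insert 'hen' would touch bits 9 19; currently bit9=1, bit19=1
Bits that are 0 among those (would change 0->1): none

Answer: none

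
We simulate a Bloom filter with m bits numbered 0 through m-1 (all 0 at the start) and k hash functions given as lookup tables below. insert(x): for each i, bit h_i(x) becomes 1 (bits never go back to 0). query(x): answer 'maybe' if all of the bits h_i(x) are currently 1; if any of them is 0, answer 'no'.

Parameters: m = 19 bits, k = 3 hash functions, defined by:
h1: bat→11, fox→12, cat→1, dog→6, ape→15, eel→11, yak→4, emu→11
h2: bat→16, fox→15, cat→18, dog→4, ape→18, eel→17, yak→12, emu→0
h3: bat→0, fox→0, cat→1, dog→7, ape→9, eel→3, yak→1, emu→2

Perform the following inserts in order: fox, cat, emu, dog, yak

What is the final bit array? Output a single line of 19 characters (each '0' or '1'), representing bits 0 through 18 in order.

Answer: 1110101100011001001

Derivation:
Start: bits=0000000000000000000
After insert 'fox': sets bits 0 12 15 -> bits=1000000000001001000
After insert 'cat': sets bits 1 18 -> bits=1100000000001001001
After insert 'emu': sets bits 0 2 11 -> bits=1110000000011001001
After insert 'dog': sets bits 4 6 7 -> bits=1110101100011001001
After insert 'yak': sets bits 1 4 12 -> bits=1110101100011001001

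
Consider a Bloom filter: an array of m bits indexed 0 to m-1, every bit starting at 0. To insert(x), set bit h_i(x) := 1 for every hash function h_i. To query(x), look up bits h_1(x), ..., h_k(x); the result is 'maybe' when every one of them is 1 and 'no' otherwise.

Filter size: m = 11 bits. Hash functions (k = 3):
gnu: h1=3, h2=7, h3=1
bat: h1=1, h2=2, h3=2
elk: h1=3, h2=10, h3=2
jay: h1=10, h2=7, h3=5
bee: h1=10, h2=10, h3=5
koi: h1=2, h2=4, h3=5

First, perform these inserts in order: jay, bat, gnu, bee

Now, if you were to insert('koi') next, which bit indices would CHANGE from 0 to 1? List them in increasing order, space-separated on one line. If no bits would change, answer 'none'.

Answer: 4

Derivation:
Start: bits=00000000000
After insert 'jay': sets bits 5 7 10 -> bits=00000101001
After insert 'bat': sets bits 1 2 -> bits=01100101001
After insert 'gnu': sets bits 1 3 7 -> bits=01110101001
After insert 'bee': sets bits 5 10 -> bits=01110101001
insert 'koi' would touch bits 2 4 5; currently bit2=1, bit4=0, bit5=1
Bits that are 0 among those (would change 0->1): 4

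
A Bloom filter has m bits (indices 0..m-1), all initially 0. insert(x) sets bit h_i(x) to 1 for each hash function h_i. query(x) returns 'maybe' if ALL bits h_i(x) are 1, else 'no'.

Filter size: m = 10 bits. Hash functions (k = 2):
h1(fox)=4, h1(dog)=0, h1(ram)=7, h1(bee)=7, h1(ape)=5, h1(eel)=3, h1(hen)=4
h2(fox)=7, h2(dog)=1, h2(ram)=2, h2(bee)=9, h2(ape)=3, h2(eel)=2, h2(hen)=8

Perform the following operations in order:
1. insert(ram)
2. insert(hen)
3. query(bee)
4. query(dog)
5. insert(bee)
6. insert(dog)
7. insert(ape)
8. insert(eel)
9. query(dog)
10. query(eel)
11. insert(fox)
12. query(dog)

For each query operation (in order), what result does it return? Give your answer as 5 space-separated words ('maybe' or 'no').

Start: bits=0000000000
Op 1: insert ram -> sets bits 2 7 -> bits=0010000100
Op 2: insert hen -> sets bits 4 8 -> bits=0010100110
Op 3: query bee -> checks bit7=1, bit9=0 (has a 0) -> no
Op 4: query dog -> checks bit0=0, bit1=0 (has a 0) -> no
Op 5: insert bee -> sets bits 7 9 -> bits=0010100111
Op 6: insert dog -> sets bits 0 1 -> bits=1110100111
Op 7: insert ape -> sets bits 3 5 -> bits=1111110111
Op 8: insert eel -> sets bits 2 3 -> bits=1111110111
Op 9: query dog -> checks bit0=1, bit1=1 (all 1) -> maybe
Op 10: query eel -> checks bit2=1, bit3=1 (all 1) -> maybe
Op 11: insert fox -> sets bits 4 7 -> bits=1111110111
Op 12: query dog -> checks bit0=1, bit1=1 (all 1) -> maybe
Query results in order: no no maybe maybe maybe

Answer: no no maybe maybe maybe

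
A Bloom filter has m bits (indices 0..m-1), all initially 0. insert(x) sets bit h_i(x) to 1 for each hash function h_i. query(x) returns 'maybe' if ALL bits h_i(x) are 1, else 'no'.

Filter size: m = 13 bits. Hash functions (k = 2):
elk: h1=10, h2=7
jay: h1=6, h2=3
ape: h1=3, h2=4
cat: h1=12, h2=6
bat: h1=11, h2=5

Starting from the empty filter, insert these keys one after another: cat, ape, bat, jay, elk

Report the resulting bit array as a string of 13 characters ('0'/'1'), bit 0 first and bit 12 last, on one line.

Start: bits=0000000000000
After insert 'cat': sets bits 6 12 -> bits=0000001000001
After insert 'ape': sets bits 3 4 -> bits=0001101000001
After insert 'bat': sets bits 5 11 -> bits=0001111000011
After insert 'jay': sets bits 3 6 -> bits=0001111000011
After insert 'elk': sets bits 7 10 -> bits=0001111100111

Answer: 0001111100111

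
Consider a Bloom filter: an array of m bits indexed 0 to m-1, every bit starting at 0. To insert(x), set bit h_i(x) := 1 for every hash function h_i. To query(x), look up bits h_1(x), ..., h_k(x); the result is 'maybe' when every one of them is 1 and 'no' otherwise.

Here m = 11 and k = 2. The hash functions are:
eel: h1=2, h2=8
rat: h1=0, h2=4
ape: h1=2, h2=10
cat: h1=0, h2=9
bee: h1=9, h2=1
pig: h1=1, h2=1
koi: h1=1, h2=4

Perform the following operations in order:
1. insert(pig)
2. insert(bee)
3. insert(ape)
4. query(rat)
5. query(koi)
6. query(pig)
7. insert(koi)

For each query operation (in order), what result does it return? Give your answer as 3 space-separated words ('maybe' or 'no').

Start: bits=00000000000
Op 1: insert pig -> sets bits 1 -> bits=01000000000
Op 2: insert bee -> sets bits 1 9 -> bits=01000000010
Op 3: insert ape -> sets bits 2 10 -> bits=01100000011
Op 4: query rat -> checks bit0=0, bit4=0 (has a 0) -> no
Op 5: query koi -> checks bit1=1, bit4=0 (has a 0) -> no
Op 6: query pig -> checks bit1=1 (all 1) -> maybe
Op 7: insert koi -> sets bits 1 4 -> bits=01101000011
Query results in order: no no maybe

Answer: no no maybe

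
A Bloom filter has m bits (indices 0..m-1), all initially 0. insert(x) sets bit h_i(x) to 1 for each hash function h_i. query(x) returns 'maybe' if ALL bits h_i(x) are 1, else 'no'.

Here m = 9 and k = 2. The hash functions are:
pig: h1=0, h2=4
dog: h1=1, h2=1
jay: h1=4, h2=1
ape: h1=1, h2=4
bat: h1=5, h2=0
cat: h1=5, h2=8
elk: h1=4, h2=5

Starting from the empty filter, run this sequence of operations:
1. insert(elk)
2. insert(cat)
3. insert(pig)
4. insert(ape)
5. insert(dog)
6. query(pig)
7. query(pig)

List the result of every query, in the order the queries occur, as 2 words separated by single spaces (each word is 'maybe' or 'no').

Start: bits=000000000
Op 1: insert elk -> sets bits 4 5 -> bits=000011000
Op 2: insert cat -> sets bits 5 8 -> bits=000011001
Op 3: insert pig -> sets bits 0 4 -> bits=100011001
Op 4: insert ape -> sets bits 1 4 -> bits=110011001
Op 5: insert dog -> sets bits 1 -> bits=110011001
Op 6: query pig -> checks bit0=1, bit4=1 (all 1) -> maybe
Op 7: query pig -> checks bit0=1, bit4=1 (all 1) -> maybe
Query results in order: maybe maybe

Answer: maybe maybe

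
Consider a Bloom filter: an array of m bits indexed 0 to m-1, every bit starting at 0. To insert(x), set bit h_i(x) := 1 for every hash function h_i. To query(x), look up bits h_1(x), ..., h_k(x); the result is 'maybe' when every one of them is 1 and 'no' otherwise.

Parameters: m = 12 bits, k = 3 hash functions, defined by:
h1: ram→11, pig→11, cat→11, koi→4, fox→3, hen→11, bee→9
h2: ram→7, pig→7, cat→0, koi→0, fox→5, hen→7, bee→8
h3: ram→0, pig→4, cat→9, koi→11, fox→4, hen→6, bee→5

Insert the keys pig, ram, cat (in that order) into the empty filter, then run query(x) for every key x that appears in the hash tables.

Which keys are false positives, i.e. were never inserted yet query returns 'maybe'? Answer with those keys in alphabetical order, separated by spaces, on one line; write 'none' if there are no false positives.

Answer: koi

Derivation:
Start: bits=000000000000
After insert 'pig': sets bits 4 7 11 -> bits=000010010001
After insert 'ram': sets bits 0 7 11 -> bits=100010010001
After insert 'cat': sets bits 0 9 11 -> bits=100010010101
Not inserted: bee fox hen koi — query each against bits=100010010101:
query bee: checks bit5=0, bit8=0, bit9=1 (has a 0) -> no => not a false positive
query fox: checks bit3=0, bit4=1, bit5=0 (has a 0) -> no => not a false positive
query hen: checks bit6=0, bit7=1, bit11=1 (has a 0) -> no => not a false positive
query koi: checks bit0=1, bit4=1, bit11=1 (all 1) -> maybe => FALSE POSITIVE
False positives (alphabetical): koi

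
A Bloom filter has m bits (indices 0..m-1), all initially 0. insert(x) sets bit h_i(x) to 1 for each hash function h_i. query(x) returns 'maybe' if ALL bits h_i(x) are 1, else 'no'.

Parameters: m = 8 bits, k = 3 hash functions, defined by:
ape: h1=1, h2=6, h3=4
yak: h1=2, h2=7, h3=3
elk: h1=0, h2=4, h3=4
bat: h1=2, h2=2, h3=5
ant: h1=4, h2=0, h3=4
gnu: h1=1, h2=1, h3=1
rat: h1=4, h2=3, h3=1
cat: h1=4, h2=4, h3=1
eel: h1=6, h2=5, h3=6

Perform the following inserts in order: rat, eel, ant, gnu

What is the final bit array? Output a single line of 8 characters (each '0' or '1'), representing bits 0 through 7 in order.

Start: bits=00000000
After insert 'rat': sets bits 1 3 4 -> bits=01011000
After insert 'eel': sets bits 5 6 -> bits=01011110
After insert 'ant': sets bits 0 4 -> bits=11011110
After insert 'gnu': sets bits 1 -> bits=11011110

Answer: 11011110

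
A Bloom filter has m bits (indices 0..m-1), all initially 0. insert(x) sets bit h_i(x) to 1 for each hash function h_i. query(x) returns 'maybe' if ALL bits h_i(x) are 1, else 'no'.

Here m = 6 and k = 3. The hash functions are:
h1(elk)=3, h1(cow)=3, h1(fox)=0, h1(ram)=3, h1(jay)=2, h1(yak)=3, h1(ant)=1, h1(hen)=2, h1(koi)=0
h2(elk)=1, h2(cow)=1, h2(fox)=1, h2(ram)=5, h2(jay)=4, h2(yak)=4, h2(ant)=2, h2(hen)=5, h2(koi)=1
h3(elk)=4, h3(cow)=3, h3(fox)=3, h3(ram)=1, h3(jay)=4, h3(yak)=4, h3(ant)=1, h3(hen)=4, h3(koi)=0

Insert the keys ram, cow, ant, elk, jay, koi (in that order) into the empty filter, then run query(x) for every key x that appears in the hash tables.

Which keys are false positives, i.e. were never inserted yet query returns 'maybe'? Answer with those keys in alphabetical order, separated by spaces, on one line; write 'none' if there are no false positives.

Start: bits=000000
After insert 'ram': sets bits 1 3 5 -> bits=010101
After insert 'cow': sets bits 1 3 -> bits=010101
After insert 'ant': sets bits 1 2 -> bits=011101
After insert 'elk': sets bits 1 3 4 -> bits=011111
After insert 'jay': sets bits 2 4 -> bits=011111
After insert 'koi': sets bits 0 1 -> bits=111111
Not inserted: fox hen yak — query each against bits=111111:
query fox: checks bit0=1, bit1=1, bit3=1 (all 1) -> maybe => FALSE POSITIVE
query hen: checks bit2=1, bit4=1, bit5=1 (all 1) -> maybe => FALSE POSITIVE
query yak: checks bit3=1, bit4=1 (all 1) -> maybe => FALSE POSITIVE
False positives (alphabetical): fox hen yak

Answer: fox hen yak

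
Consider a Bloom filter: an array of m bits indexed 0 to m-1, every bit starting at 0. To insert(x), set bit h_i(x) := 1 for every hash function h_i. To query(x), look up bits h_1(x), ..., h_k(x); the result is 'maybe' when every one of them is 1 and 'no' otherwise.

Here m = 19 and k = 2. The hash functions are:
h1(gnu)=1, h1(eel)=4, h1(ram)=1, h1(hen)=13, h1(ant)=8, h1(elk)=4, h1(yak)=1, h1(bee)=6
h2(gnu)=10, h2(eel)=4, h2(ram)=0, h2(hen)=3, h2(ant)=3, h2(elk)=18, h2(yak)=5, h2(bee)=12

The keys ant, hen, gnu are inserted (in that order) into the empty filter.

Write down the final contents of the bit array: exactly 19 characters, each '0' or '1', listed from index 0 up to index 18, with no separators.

Start: bits=0000000000000000000
After insert 'ant': sets bits 3 8 -> bits=0001000010000000000
After insert 'hen': sets bits 3 13 -> bits=0001000010000100000
After insert 'gnu': sets bits 1 10 -> bits=0101000010100100000

Answer: 0101000010100100000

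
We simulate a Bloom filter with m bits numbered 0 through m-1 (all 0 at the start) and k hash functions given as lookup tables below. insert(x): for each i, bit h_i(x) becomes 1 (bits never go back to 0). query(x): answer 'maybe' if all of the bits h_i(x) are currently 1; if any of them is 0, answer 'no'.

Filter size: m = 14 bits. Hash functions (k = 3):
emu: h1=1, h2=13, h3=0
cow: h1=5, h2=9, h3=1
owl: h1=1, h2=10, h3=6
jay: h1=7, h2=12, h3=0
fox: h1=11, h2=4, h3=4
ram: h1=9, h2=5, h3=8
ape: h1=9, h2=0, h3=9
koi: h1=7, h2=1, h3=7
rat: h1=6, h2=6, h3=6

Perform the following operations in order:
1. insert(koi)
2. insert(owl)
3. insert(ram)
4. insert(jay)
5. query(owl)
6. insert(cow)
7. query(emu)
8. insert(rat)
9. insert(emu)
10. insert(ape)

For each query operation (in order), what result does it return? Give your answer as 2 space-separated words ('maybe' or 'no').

Answer: maybe no

Derivation:
Start: bits=00000000000000
Op 1: insert koi -> sets bits 1 7 -> bits=01000001000000
Op 2: insert owl -> sets bits 1 6 10 -> bits=01000011001000
Op 3: insert ram -> sets bits 5 8 9 -> bits=01000111111000
Op 4: insert jay -> sets bits 0 7 12 -> bits=11000111111010
Op 5: query owl -> checks bit1=1, bit6=1, bit10=1 (all 1) -> maybe
Op 6: insert cow -> sets bits 1 5 9 -> bits=11000111111010
Op 7: query emu -> checks bit0=1, bit1=1, bit13=0 (has a 0) -> no
Op 8: insert rat -> sets bits 6 -> bits=11000111111010
Op 9: insert emu -> sets bits 0 1 13 -> bits=11000111111011
Op 10: insert ape -> sets bits 0 9 -> bits=11000111111011
Query results in order: maybe no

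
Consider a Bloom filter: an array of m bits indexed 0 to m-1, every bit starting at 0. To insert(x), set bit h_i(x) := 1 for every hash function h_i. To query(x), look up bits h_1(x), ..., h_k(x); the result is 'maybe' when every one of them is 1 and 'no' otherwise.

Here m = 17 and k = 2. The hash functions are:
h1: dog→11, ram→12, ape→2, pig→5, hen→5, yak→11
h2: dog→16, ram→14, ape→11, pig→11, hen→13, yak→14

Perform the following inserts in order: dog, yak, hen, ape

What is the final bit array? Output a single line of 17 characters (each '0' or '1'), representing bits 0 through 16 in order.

Start: bits=00000000000000000
After insert 'dog': sets bits 11 16 -> bits=00000000000100001
After insert 'yak': sets bits 11 14 -> bits=00000000000100101
After insert 'hen': sets bits 5 13 -> bits=00000100000101101
After insert 'ape': sets bits 2 11 -> bits=00100100000101101

Answer: 00100100000101101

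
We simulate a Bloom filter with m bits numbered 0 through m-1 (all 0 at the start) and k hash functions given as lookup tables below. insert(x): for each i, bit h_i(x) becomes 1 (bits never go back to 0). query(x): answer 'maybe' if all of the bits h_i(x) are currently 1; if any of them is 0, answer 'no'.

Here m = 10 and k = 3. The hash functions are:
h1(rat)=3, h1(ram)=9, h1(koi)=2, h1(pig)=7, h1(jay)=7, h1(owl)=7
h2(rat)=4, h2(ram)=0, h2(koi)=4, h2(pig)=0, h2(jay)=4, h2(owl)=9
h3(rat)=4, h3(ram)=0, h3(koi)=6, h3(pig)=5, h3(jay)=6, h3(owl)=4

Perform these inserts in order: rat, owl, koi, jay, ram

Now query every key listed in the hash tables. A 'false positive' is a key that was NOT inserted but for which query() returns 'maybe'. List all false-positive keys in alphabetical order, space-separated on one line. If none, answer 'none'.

Answer: none

Derivation:
Start: bits=0000000000
After insert 'rat': sets bits 3 4 -> bits=0001100000
After insert 'owl': sets bits 4 7 9 -> bits=0001100101
After insert 'koi': sets bits 2 4 6 -> bits=0011101101
After insert 'jay': sets bits 4 6 7 -> bits=0011101101
After insert 'ram': sets bits 0 9 -> bits=1011101101
Not inserted: pig — query each against bits=1011101101:
query pig: checks bit0=1, bit5=0, bit7=1 (has a 0) -> no => not a false positive
False positives (alphabetical): none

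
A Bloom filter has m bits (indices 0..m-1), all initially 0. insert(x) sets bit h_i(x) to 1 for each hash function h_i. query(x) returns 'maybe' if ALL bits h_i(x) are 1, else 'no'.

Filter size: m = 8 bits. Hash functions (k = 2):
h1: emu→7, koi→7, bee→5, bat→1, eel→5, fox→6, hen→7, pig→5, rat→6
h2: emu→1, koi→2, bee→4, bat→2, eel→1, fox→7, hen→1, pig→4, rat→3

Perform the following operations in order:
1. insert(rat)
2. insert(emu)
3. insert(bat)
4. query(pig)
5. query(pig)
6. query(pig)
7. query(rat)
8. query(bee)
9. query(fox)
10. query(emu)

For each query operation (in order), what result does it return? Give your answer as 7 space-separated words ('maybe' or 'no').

Answer: no no no maybe no maybe maybe

Derivation:
Start: bits=00000000
Op 1: insert rat -> sets bits 3 6 -> bits=00010010
Op 2: insert emu -> sets bits 1 7 -> bits=01010011
Op 3: insert bat -> sets bits 1 2 -> bits=01110011
Op 4: query pig -> checks bit4=0, bit5=0 (has a 0) -> no
Op 5: query pig -> checks bit4=0, bit5=0 (has a 0) -> no
Op 6: query pig -> checks bit4=0, bit5=0 (has a 0) -> no
Op 7: query rat -> checks bit3=1, bit6=1 (all 1) -> maybe
Op 8: query bee -> checks bit4=0, bit5=0 (has a 0) -> no
Op 9: query fox -> checks bit6=1, bit7=1 (all 1) -> maybe
Op 10: query emu -> checks bit1=1, bit7=1 (all 1) -> maybe
Query results in order: no no no maybe no maybe maybe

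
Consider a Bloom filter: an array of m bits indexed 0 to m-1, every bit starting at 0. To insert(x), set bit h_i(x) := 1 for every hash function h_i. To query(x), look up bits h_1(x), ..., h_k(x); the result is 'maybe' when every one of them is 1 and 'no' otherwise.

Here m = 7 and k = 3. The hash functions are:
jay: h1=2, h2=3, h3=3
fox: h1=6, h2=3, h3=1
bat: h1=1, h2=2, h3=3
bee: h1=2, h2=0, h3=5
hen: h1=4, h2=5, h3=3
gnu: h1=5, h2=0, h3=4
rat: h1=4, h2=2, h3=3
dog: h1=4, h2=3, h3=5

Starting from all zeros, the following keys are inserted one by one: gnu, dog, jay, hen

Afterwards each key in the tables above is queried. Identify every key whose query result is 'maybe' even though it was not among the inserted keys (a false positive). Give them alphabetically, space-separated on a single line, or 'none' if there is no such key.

Start: bits=0000000
After insert 'gnu': sets bits 0 4 5 -> bits=1000110
After insert 'dog': sets bits 3 4 5 -> bits=1001110
After insert 'jay': sets bits 2 3 -> bits=1011110
After insert 'hen': sets bits 3 4 5 -> bits=1011110
Not inserted: bat bee fox rat — query each against bits=1011110:
query bat: checks bit1=0, bit2=1, bit3=1 (has a 0) -> no => not a false positive
query bee: checks bit0=1, bit2=1, bit5=1 (all 1) -> maybe => FALSE POSITIVE
query fox: checks bit1=0, bit3=1, bit6=0 (has a 0) -> no => not a false positive
query rat: checks bit2=1, bit3=1, bit4=1 (all 1) -> maybe => FALSE POSITIVE
False positives (alphabetical): bee rat

Answer: bee rat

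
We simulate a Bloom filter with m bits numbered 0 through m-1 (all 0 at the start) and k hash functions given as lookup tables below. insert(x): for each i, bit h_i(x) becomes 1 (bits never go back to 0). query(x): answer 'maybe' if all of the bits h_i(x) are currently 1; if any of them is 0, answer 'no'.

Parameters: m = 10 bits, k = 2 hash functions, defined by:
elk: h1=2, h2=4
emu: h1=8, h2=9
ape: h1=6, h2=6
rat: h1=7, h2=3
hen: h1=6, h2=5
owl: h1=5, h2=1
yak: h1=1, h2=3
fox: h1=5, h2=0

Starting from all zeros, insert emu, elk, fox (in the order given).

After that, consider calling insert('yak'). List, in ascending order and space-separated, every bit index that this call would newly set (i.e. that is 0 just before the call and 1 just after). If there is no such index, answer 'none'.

Start: bits=0000000000
After insert 'emu': sets bits 8 9 -> bits=0000000011
After insert 'elk': sets bits 2 4 -> bits=0010100011
After insert 'fox': sets bits 0 5 -> bits=1010110011
insert 'yak' would touch bits 1 3; currently bit1=0, bit3=0
Bits that are 0 among those (would change 0->1): 1 3

Answer: 1 3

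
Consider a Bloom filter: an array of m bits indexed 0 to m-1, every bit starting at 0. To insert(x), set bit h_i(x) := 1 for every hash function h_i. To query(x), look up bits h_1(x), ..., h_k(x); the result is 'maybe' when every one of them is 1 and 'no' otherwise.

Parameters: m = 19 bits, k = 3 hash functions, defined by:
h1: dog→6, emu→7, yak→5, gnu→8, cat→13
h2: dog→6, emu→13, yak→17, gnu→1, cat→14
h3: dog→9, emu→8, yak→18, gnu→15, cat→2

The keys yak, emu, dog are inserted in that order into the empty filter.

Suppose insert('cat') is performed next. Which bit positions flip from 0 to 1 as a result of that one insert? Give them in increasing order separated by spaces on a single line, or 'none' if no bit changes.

Answer: 2 14

Derivation:
Start: bits=0000000000000000000
After insert 'yak': sets bits 5 17 18 -> bits=0000010000000000011
After insert 'emu': sets bits 7 8 13 -> bits=0000010110000100011
After insert 'dog': sets bits 6 9 -> bits=0000011111000100011
insert 'cat' would touch bits 2 13 14; currently bit2=0, bit13=1, bit14=0
Bits that are 0 among those (would change 0->1): 2 14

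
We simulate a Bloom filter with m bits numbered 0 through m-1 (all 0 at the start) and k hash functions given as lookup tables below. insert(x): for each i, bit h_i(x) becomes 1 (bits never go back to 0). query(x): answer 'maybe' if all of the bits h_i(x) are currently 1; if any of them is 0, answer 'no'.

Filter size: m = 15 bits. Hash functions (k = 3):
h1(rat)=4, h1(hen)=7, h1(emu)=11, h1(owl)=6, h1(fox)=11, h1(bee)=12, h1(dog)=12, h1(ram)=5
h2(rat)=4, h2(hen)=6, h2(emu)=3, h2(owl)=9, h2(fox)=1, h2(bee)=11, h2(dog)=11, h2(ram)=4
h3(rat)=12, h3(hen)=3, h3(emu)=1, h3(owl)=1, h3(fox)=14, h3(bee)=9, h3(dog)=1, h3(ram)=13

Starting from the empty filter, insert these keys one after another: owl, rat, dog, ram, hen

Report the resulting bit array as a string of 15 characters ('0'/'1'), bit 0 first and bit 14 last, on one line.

Answer: 010111110101110

Derivation:
Start: bits=000000000000000
After insert 'owl': sets bits 1 6 9 -> bits=010000100100000
After insert 'rat': sets bits 4 12 -> bits=010010100100100
After insert 'dog': sets bits 1 11 12 -> bits=010010100101100
After insert 'ram': sets bits 4 5 13 -> bits=010011100101110
After insert 'hen': sets bits 3 6 7 -> bits=010111110101110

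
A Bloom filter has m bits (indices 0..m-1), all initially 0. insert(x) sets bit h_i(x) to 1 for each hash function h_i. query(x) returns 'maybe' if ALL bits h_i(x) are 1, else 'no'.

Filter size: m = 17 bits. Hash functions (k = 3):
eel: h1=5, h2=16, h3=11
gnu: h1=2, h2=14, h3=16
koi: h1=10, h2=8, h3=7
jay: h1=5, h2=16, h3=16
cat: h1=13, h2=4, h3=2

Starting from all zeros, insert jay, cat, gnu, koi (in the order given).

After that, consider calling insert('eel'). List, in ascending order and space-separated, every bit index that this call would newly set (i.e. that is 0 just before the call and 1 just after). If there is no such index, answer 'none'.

Start: bits=00000000000000000
After insert 'jay': sets bits 5 16 -> bits=00000100000000001
After insert 'cat': sets bits 2 4 13 -> bits=00101100000001001
After insert 'gnu': sets bits 2 14 16 -> bits=00101100000001101
After insert 'koi': sets bits 7 8 10 -> bits=00101101101001101
insert 'eel' would touch bits 5 11 16; currently bit5=1, bit11=0, bit16=1
Bits that are 0 among those (would change 0->1): 11

Answer: 11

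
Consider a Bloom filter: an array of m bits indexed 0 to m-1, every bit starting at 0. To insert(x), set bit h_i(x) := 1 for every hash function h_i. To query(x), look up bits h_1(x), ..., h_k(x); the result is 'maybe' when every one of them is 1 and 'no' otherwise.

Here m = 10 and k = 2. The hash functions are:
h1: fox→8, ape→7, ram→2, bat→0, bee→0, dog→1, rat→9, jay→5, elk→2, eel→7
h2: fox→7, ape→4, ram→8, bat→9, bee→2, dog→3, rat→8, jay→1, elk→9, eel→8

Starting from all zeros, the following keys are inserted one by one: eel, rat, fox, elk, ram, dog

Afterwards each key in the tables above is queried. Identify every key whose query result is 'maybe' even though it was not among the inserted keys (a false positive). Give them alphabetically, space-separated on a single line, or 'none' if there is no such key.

Answer: none

Derivation:
Start: bits=0000000000
After insert 'eel': sets bits 7 8 -> bits=0000000110
After insert 'rat': sets bits 8 9 -> bits=0000000111
After insert 'fox': sets bits 7 8 -> bits=0000000111
After insert 'elk': sets bits 2 9 -> bits=0010000111
After insert 'ram': sets bits 2 8 -> bits=0010000111
After insert 'dog': sets bits 1 3 -> bits=0111000111
Not inserted: ape bat bee jay — query each against bits=0111000111:
query ape: checks bit4=0, bit7=1 (has a 0) -> no => not a false positive
query bat: checks bit0=0, bit9=1 (has a 0) -> no => not a false positive
query bee: checks bit0=0, bit2=1 (has a 0) -> no => not a false positive
query jay: checks bit1=1, bit5=0 (has a 0) -> no => not a false positive
False positives (alphabetical): none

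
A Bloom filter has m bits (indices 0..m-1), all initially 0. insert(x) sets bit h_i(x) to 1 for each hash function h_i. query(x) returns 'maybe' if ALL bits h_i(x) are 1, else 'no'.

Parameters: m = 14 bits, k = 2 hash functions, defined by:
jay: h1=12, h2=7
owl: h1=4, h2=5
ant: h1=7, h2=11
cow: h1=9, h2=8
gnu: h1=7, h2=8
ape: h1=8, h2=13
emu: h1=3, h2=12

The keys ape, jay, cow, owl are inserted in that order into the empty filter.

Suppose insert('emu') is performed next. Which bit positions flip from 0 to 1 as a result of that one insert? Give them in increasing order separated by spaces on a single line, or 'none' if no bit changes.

Answer: 3

Derivation:
Start: bits=00000000000000
After insert 'ape': sets bits 8 13 -> bits=00000000100001
After insert 'jay': sets bits 7 12 -> bits=00000001100011
After insert 'cow': sets bits 8 9 -> bits=00000001110011
After insert 'owl': sets bits 4 5 -> bits=00001101110011
insert 'emu' would touch bits 3 12; currently bit3=0, bit12=1
Bits that are 0 among those (would change 0->1): 3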